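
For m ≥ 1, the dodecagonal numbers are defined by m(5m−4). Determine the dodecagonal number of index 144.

The 144th dodecagonal number is n(5n−4) with n = 144.
144·(5·144 − 4) = 144·716 = 103104.

103104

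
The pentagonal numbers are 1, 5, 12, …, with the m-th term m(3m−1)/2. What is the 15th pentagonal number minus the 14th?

43

Consecutive pentagonal numbers differ by 3n − 2: here 3·15 − 2 = 43.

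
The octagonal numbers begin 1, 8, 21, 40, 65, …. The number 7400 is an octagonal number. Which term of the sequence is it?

Set n(3n−2) = 7400, giving 3n² − 2n − 7400 = 0.
The discriminant is 4 + 12·7400 = 88804, and √88804 = 298.
So n = (2 + 298) / 6 = 300/6 = 50.

50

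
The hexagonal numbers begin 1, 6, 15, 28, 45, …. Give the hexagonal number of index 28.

1540

The 28th hexagonal number is n(2n−1) with n = 28.
28·(2·28 − 1) = 28·55 = 1540.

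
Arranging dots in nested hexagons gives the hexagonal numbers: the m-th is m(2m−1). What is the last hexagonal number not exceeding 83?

66

Solve n(2n−1) ≤ 83 for integer n.
n = 6 gives 66 ≤ 83, while n = 7 gives 91 > 83; so the answer is 66.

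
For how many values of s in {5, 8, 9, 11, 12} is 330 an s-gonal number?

1

s = 5: P(5, 15) = 330. ✓
s = 8: P(8, 10) = 280 and P(8, 11) = 341; 330 is not s-gonal.
s = 9: P(9, 10) = 325 and P(9, 11) = 396; 330 is not s-gonal.
s = 11: P(11, 8) = 260 and P(11, 9) = 333; 330 is not s-gonal.
s = 12: P(12, 8) = 288 and P(12, 9) = 369; 330 is not s-gonal.
Hits: s ∈ {5} → 1.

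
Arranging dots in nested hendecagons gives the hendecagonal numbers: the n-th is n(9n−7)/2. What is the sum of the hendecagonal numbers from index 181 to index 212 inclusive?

Σ i(9i−7)/2 = (9Σi² − 7Σi) / 2 over i = 181..212.
Σi = 22578 − 16290 = 6288 and Σi² = 3198550 − 1960230 = 1238320.
(9·1238320 − 7·6288) / 2 = 11100864/2 = 5550432.

5550432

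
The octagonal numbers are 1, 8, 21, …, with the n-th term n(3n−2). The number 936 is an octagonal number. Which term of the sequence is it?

18

Set n(3n−2) = 936, giving 3n² − 2n − 936 = 0.
The discriminant is 4 + 12·936 = 11236, and √11236 = 106.
So n = (2 + 106) / 6 = 108/6 = 18.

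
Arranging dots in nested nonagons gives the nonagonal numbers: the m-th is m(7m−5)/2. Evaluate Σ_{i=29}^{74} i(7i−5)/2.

449466

Σ i(7i−5)/2 = (7Σi² − 5Σi) / 2 over i = 29..74.
Σi = 2775 − 406 = 2369 and Σi² = 137825 − 7714 = 130111.
(7·130111 − 5·2369) / 2 = 898932/2 = 449466.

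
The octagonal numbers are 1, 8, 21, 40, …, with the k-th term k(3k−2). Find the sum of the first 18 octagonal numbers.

Σ i(3i−2) = 3Σi² − 2Σi over i = 1..18.
Σi = 171 and Σi² = 2109.
3·2109 − 2·171 = 5985.

5985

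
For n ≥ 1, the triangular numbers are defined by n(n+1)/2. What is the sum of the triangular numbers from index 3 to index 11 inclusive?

282

Σ i(i+1)/2 = (Σi² + Σi) / 2 over i = 3..11.
Σi = 66 − 3 = 63 and Σi² = 506 − 5 = 501.
(1·501 + 1·63) / 2 = 564/2 = 282.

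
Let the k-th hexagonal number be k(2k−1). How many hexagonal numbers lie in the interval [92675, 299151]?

The n-th hexagonal number is n(2n−1).
Smallest index with value ≥ 92675: n = 216 (giving 93096).
Largest index with value ≤ 299151: n = 387 (giving 299151).
Indices 216 through 387: 172 terms.

172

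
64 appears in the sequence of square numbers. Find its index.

We need n² = 64, so n = √64 = 8.

8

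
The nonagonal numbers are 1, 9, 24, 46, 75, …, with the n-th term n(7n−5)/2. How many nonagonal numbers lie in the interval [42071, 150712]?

98

The n-th nonagonal number is n(7n−5)/2.
Smallest index with value ≥ 42071: n = 110 (giving 42075).
Largest index with value ≤ 150712: n = 207 (giving 149454).
Indices 110 through 207: 98 terms.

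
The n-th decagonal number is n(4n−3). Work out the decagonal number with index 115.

The 115th decagonal number is n(4n−3) with n = 115.
115·(4·115 − 3) = 115·457 = 52555.

52555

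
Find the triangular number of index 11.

66

The 11th triangular number is n(n+1)/2 with n = 11.
11·12/2 = 132/2 = 66.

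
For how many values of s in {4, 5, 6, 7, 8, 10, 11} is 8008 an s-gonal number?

s = 4: P(4, 89) = 7921 and P(4, 90) = 8100; 8008 is not s-gonal.
s = 5: P(5, 73) = 7957 and P(5, 74) = 8177; 8008 is not s-gonal.
s = 6: P(6, 63) = 7875 and P(6, 64) = 8128; 8008 is not s-gonal.
s = 7: P(7, 56) = 7756 and P(7, 57) = 8037; 8008 is not s-gonal.
s = 8: P(8, 52) = 8008. ✓
s = 10: P(10, 45) = 7965 and P(10, 46) = 8326; 8008 is not s-gonal.
s = 11: P(11, 42) = 7791 and P(11, 43) = 8170; 8008 is not s-gonal.
Hits: s ∈ {8} → 1.

1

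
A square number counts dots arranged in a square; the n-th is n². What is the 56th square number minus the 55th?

n² − (n−1)² = 2n − 1, so 56² − 55² = 2·56 − 1 = 111.

111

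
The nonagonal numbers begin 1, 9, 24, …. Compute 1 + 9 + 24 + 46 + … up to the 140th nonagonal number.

3211040

Σ i(7i−5)/2 = (7Σi² − 5Σi) / 2 over i = 1..140.
Σi = 9870 and Σi² = 924490.
(7·924490 − 5·9870) / 2 = 6422080/2 = 3211040.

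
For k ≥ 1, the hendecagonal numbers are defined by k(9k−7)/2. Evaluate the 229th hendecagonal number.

235183

The 229th hendecagonal number is n(9n−7)/2 with n = 229.
229·(9·229 − 7)/2 = 229·2054/2 = 229·1027 = 235183.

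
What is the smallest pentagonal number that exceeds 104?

Solve n(3n−1)/2 > 104 for integer n.
The largest n with value ≤ 104 is 8 (since 92 ≤ 104 < 117), so the first above is n = 9, value 117.

117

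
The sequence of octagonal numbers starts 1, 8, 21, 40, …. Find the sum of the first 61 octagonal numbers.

Σ i(3i−2) = 3Σi² − 2Σi over i = 1..61.
Σi = 1891 and Σi² = 77531.
3·77531 − 2·1891 = 228811.

228811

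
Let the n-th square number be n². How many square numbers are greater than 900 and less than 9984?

The n-th square number is n².
Smallest index with value > 900: n = 31 (giving 961).
Largest index with value < 9984: n = 99 (giving 9801).
Indices 31 through 99: 69 terms.

69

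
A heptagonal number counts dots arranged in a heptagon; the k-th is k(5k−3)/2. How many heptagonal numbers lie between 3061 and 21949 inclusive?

The n-th heptagonal number is n(5n−3)/2.
Smallest index with value ≥ 3061: n = 36 (giving 3186).
Largest index with value ≤ 21949: n = 94 (giving 21949).
Indices 36 through 94: 59 terms.

59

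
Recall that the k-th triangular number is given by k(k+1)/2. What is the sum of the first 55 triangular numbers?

29260

Σ i(i+1)/2 = (Σi² + Σi) / 2 over i = 1..55.
Σi = 1540 and Σi² = 56980.
(1·56980 + 1·1540) / 2 = 58520/2 = 29260.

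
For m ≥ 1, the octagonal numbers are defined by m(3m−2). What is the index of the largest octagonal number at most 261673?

Solve n(3n−2) ≤ 261673 for integer n.
n = 295 gives 260485 ≤ 261673, while n = 296 gives 262256 > 261673; so the answer is index 295.

295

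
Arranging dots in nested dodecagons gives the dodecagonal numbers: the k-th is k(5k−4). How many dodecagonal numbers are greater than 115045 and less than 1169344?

The n-th dodecagonal number is n(5n−4).
Smallest index with value > 115045: n = 153 (giving 116433).
Largest index with value < 1169344: n = 483 (giving 1164513).
Indices 153 through 483: 331 terms.

331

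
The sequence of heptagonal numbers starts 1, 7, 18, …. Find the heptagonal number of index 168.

The 168th heptagonal number is n(5n−3)/2 with n = 168.
168·(5·168 − 3)/2 = 168·837/2 = 70308.

70308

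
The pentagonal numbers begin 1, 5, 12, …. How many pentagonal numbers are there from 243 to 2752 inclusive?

31

The n-th pentagonal number is n(3n−1)/2.
Smallest index with value ≥ 243: n = 13 (giving 247).
Largest index with value ≤ 2752: n = 43 (giving 2752).
Indices 13 through 43: 31 terms.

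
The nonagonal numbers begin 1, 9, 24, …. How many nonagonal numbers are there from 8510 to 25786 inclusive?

37

The n-th nonagonal number is n(7n−5)/2.
Smallest index with value ≥ 8510: n = 50 (giving 8625).
Largest index with value ≤ 25786: n = 86 (giving 25671).
Indices 50 through 86: 37 terms.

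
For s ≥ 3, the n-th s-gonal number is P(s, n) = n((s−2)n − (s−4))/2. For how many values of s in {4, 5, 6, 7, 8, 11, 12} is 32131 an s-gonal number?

1

s = 4: P(4, 179) = 32041 and P(4, 180) = 32400; 32131 is not s-gonal.
s = 5: P(5, 146) = 31901 and P(5, 147) = 32340; 32131 is not s-gonal.
s = 6: P(6, 127) = 32131. ✓
s = 7: P(7, 113) = 31753 and P(7, 114) = 32319; 32131 is not s-gonal.
s = 8: P(8, 103) = 31621 and P(8, 104) = 32240; 32131 is not s-gonal.
s = 11: P(11, 84) = 31458 and P(11, 85) = 32215; 32131 is not s-gonal.
s = 12: P(12, 80) = 31680 and P(12, 81) = 32481; 32131 is not s-gonal.
Hits: s ∈ {6} → 1.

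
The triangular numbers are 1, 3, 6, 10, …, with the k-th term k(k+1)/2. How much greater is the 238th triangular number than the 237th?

238

Consecutive triangular numbers differ by n: T_{238} − T_{237} = 238.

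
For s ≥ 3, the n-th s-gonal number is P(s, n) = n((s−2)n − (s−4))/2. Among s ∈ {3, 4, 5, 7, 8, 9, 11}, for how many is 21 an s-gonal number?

2

s = 3: P(3, 6) = 21. ✓
s = 4: P(4, 4) = 16 and P(4, 5) = 25; 21 is not s-gonal.
s = 5: P(5, 3) = 12 and P(5, 4) = 22; 21 is not s-gonal.
s = 7: P(7, 3) = 18 and P(7, 4) = 34; 21 is not s-gonal.
s = 8: P(8, 3) = 21. ✓
s = 9: P(9, 2) = 9 and P(9, 3) = 24; 21 is not s-gonal.
s = 11: P(11, 2) = 11 and P(11, 3) = 30; 21 is not s-gonal.
Hits: s ∈ {3, 8} → 2.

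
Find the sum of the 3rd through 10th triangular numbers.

Σ i(i+1)/2 = (Σi² + Σi) / 2 over i = 3..10.
Σi = 55 − 3 = 52 and Σi² = 385 − 5 = 380.
(1·380 + 1·52) / 2 = 432/2 = 216.

216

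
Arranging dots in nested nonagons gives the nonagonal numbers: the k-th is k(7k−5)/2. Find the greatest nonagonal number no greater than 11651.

Solve n(7n−5)/2 ≤ 11651 for integer n.
n = 58 gives 11629 ≤ 11651, while n = 59 gives 12036 > 11651; so the answer is 11629.

11629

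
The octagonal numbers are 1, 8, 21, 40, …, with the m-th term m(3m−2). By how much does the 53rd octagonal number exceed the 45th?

2336

53·(3·53 − 2) = 8321 and 45·(3·45 − 2) = 5985.
Difference: 8321 − 5985 = 2336.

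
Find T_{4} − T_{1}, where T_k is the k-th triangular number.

9

4·5/2 = 10 and 1·2/2 = 1.
Difference: 10 − 1 = 9.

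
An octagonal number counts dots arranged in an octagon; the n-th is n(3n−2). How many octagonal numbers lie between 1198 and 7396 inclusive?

29

The n-th octagonal number is n(3n−2).
Smallest index with value ≥ 1198: n = 21 (giving 1281).
Largest index with value ≤ 7396: n = 49 (giving 7105).
Indices 21 through 49: 29 terms.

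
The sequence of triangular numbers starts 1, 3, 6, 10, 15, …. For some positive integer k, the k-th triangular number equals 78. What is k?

Set n(n+1)/2 = 78, giving n² + n − 156 = 0.
The discriminant is 1 + 8·78 = 625, and √625 = 25.
So n = (-1 + 25) / 2 = 24/2 = 12.
Check: 12·13/2 = 78. ✓

12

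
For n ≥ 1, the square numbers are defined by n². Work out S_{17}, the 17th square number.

The 17th square number is n² with n = 17.
17² = 289.

289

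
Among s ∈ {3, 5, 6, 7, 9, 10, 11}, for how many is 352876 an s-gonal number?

s = 3: P(3, 839) = 352380 and P(3, 840) = 353220; 352876 is not s-gonal.
s = 5: P(5, 485) = 352595 and P(5, 486) = 354051; 352876 is not s-gonal.
s = 6: P(6, 420) = 352380 and P(6, 421) = 354061; 352876 is not s-gonal.
s = 7: P(7, 376) = 352876. ✓
s = 9: P(9, 317) = 350919 and P(9, 318) = 353139; 352876 is not s-gonal.
s = 10: P(10, 297) = 351945 and P(10, 298) = 354322; 352876 is not s-gonal.
s = 11: P(11, 280) = 351820 and P(11, 281) = 354341; 352876 is not s-gonal.
Hits: s ∈ {7} → 1.

1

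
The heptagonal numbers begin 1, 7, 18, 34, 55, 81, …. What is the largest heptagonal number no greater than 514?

Solve n(5n−3)/2 ≤ 514 for integer n.
n = 14 gives 469 ≤ 514, while n = 15 gives 540 > 514; so the answer is 469.

469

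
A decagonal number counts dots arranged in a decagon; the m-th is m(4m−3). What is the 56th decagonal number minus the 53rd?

1299

56·(4·56 − 3) = 12376 and 53·(4·53 − 3) = 11077.
Difference: 12376 − 11077 = 1299.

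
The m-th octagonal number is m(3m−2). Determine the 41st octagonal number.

4961

The 41st octagonal number is n(3n−2) with n = 41.
41·(3·41 − 2) = 41·121 = 4961.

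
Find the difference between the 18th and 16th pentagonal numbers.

18·(3·18 − 1)/2 = 477 and 16·(3·16 − 1)/2 = 376.
Difference: 477 − 376 = 101.

101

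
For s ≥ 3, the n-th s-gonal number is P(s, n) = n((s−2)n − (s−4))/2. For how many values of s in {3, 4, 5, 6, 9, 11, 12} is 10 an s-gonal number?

s = 3: P(3, 4) = 10. ✓
s = 4: P(4, 3) = 9 and P(4, 4) = 16; 10 is not s-gonal.
s = 5: P(5, 2) = 5 and P(5, 3) = 12; 10 is not s-gonal.
s = 6: P(6, 2) = 6 and P(6, 3) = 15; 10 is not s-gonal.
s = 9: P(9, 2) = 9 and P(9, 3) = 24; 10 is not s-gonal.
s = 11: P(11, 1) = 1 and P(11, 2) = 11; 10 is not s-gonal.
s = 12: P(12, 1) = 1 and P(12, 2) = 12; 10 is not s-gonal.
Hits: s ∈ {3} → 1.

1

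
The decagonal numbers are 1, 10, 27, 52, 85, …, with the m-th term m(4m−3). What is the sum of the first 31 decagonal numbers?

40176

Σ i(4i−3) = 4Σi² − 3Σi over i = 1..31.
Σi = 496 and Σi² = 10416.
4·10416 − 3·496 = 40176.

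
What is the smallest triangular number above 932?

946

Solve n(n+1)/2 > 932 for integer n.
The largest n with value ≤ 932 is 42 (since 903 ≤ 932 < 946), so the first above is n = 43, value 946.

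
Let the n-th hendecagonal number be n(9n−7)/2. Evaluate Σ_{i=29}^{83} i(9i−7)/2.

827750

Σ i(9i−7)/2 = (9Σi² − 7Σi) / 2 over i = 29..83.
Σi = 3486 − 406 = 3080 and Σi² = 194054 − 7714 = 186340.
(9·186340 − 7·3080) / 2 = 1655500/2 = 827750.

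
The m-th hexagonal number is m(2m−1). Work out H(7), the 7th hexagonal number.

7·(2·7 − 1) = 7·13 = 91.

91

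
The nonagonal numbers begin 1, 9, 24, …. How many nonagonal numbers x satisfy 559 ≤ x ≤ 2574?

The n-th nonagonal number is n(7n−5)/2.
Smallest index with value ≥ 559: n = 13 (giving 559).
Largest index with value ≤ 2574: n = 27 (giving 2484).
Indices 13 through 27: 15 terms.

15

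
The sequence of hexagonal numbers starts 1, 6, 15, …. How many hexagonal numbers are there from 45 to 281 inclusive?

The n-th hexagonal number is n(2n−1).
Smallest index with value ≥ 45: n = 5 (giving 45).
Largest index with value ≤ 281: n = 12 (giving 276).
Indices 5 through 12: 8 terms.

8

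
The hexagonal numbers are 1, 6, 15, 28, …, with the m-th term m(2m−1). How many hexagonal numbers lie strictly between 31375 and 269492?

242

The n-th hexagonal number is n(2n−1).
Smallest index with value > 31375: n = 126 (giving 31626).
Largest index with value < 269492: n = 367 (giving 269011).
Indices 126 through 367: 242 terms.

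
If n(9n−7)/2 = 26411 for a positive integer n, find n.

Set n(9n−7)/2 = 26411, giving 9n² − 7n − 52822 = 0.
The discriminant is 49 + 72·26411 = 1901641, and √1901641 = 1379.
So n = (7 + 1379) / 18 = 1386/18 = 77.
Check: 77·(9·77 − 7)/2 = 26411. ✓

77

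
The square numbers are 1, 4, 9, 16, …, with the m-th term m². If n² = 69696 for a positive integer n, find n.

264

We need n² = 69696, so n = √69696 = 264.
Check: 264² = 69696. ✓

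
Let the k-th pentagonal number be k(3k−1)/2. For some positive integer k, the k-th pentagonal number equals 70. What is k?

7

Set n(3n−1)/2 = 70, giving 3n² − n − 140 = 0.
The discriminant is 1 + 24·70 = 1681, and √1681 = 41.
So n = (1 + 41) / 6 = 42/6 = 7.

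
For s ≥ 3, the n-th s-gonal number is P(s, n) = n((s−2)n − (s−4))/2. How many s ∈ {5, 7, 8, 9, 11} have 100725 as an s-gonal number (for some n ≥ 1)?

s = 5: P(5, 259) = 100492 and P(5, 260) = 101270; 100725 is not s-gonal.
s = 7: P(7, 201) = 100701 and P(7, 202) = 101707; 100725 is not s-gonal.
s = 8: P(8, 183) = 100101 and P(8, 184) = 101200; 100725 is not s-gonal.
s = 9: P(9, 170) = 100725. ✓
s = 11: P(11, 150) = 100725. ✓
Hits: s ∈ {9, 11} → 2.

2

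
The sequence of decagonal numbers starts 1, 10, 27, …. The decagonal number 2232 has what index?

24

Set n(4n−3) = 2232, giving 4n² − 3n − 2232 = 0.
The discriminant is 9 + 16·2232 = 35721, and √35721 = 189.
So n = (3 + 189) / 8 = 192/8 = 24.
Check: 24·(4·24 − 3) = 2232. ✓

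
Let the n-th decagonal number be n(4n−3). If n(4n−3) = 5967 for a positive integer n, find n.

39

Set n(4n−3) = 5967, giving 4n² − 3n − 5967 = 0.
The discriminant is 9 + 16·5967 = 95481, and √95481 = 309.
So n = (3 + 309) / 8 = 312/8 = 39.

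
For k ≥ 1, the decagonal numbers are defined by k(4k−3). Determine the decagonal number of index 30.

The 30th decagonal number is n(4n−3) with n = 30.
30·(4·30 − 3) = 30·117 = 3510.

3510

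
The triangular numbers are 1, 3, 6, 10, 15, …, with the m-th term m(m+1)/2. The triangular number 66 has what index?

Set n(n+1)/2 = 66, giving n² + n − 132 = 0.
The discriminant is 1 + 8·66 = 529, and √529 = 23.
So n = (-1 + 23) / 2 = 22/2 = 11.
Check: 11·12/2 = 66. ✓

11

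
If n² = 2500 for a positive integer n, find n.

We need n² = 2500, so n = √2500 = 50.

50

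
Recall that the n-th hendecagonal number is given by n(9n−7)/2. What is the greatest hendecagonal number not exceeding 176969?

175725

Solve n(9n−7)/2 ≤ 176969 for integer n.
n = 198 gives 175725 ≤ 176969, while n = 199 gives 177508 > 176969; so the answer is 175725.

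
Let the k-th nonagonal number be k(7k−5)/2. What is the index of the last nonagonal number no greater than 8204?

Solve n(7n−5)/2 ≤ 8204 for integer n.
n = 48 gives 7944 ≤ 8204, while n = 49 gives 8281 > 8204; so the answer is index 48.

48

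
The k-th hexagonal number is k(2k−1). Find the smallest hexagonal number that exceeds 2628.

2701

Solve n(2n−1) > 2628 for integer n.
The largest n with value ≤ 2628 is 36 (since 2556 ≤ 2628 < 2701), so the first above is n = 37, value 2701.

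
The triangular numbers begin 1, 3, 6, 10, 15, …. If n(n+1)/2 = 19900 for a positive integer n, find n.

199

Set n(n+1)/2 = 19900, giving n² + n − 39800 = 0.
The discriminant is 1 + 8·19900 = 159201, and √159201 = 399.
So n = (-1 + 399) / 2 = 398/2 = 199.
Check: 199·200/2 = 19900. ✓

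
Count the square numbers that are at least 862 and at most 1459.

9

The n-th square number is n².
Smallest index with value ≥ 862: n = 30 (giving 900).
Largest index with value ≤ 1459: n = 38 (giving 1444).
Indices 30 through 38: 9 terms.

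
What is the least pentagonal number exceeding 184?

Solve n(3n−1)/2 > 184 for integer n.
The largest n with value ≤ 184 is 11 (since 176 ≤ 184 < 210), so the first above is n = 12, value 210.

210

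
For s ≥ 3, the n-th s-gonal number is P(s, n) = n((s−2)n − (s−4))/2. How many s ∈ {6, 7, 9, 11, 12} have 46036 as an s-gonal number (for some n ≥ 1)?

1

s = 6: P(6, 151) = 45451 and P(6, 152) = 46056; 46036 is not s-gonal.
s = 7: P(7, 136) = 46036. ✓
s = 9: P(9, 115) = 46000 and P(9, 116) = 46806; 46036 is not s-gonal.
s = 11: P(11, 101) = 45551 and P(11, 102) = 46461; 46036 is not s-gonal.
s = 12: P(12, 96) = 45696 and P(12, 97) = 46657; 46036 is not s-gonal.
Hits: s ∈ {7} → 1.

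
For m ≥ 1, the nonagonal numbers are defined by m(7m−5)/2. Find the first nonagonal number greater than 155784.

156774

Solve n(7n−5)/2 > 155784 for integer n.
The largest n with value ≤ 155784 is 211 (since 155296 ≤ 155784 < 156774), so the first above is n = 212, value 156774.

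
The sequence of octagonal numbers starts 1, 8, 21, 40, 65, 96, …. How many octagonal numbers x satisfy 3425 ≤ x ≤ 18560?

44

The n-th octagonal number is n(3n−2).
Smallest index with value ≥ 3425: n = 35 (giving 3605).
Largest index with value ≤ 18560: n = 78 (giving 18096).
Indices 35 through 78: 44 terms.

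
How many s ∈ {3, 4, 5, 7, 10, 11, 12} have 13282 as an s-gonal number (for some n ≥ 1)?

s = 3: P(3, 162) = 13203 and P(3, 163) = 13366; 13282 is not s-gonal.
s = 4: P(4, 115) = 13225 and P(4, 116) = 13456; 13282 is not s-gonal.
s = 5: P(5, 94) = 13207 and P(5, 95) = 13490; 13282 is not s-gonal.
s = 7: P(7, 73) = 13213 and P(7, 74) = 13579; 13282 is not s-gonal.
s = 10: P(10, 58) = 13282. ✓
s = 11: P(11, 54) = 12933 and P(11, 55) = 13420; 13282 is not s-gonal.
s = 12: P(12, 51) = 12801 and P(12, 52) = 13312; 13282 is not s-gonal.
Hits: s ∈ {10} → 1.

1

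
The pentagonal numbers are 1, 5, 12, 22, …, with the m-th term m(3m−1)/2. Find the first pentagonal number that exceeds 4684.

Solve n(3n−1)/2 > 4684 for integer n.
The largest n with value ≤ 4684 is 56 (since 4676 ≤ 4684 < 4845), so the first above is n = 57, value 4845.

4845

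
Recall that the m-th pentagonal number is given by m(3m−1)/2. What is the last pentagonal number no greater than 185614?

184626

Solve n(3n−1)/2 ≤ 185614 for integer n.
n = 351 gives 184626 ≤ 185614, while n = 352 gives 185680 > 185614; so the answer is 184626.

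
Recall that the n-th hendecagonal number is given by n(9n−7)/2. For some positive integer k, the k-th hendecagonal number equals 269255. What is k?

Set n(9n−7)/2 = 269255, giving 9n² − 7n − 538510 = 0.
So n = (7 + 4403) / 18 = 4410/18 = 245.
Check: 245·(9·245 − 7)/2 = 269255. ✓

245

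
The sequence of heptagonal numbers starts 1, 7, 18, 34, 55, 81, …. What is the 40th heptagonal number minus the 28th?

40·(5·40 − 3)/2 = 3940 and 28·(5·28 − 3)/2 = 1918.
Difference: 3940 − 1918 = 2022.

2022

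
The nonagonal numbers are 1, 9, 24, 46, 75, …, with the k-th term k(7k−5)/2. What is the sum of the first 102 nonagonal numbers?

Σ i(7i−5)/2 = (7Σi² − 5Σi) / 2 over i = 1..102.
Σi = 5253 and Σi² = 358955.
(7·358955 − 5·5253) / 2 = 2486420/2 = 1243210.

1243210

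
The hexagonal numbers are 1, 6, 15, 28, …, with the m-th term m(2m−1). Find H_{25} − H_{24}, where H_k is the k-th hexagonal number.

97

Consecutive hexagonal numbers differ by 4n − 3: here 4·25 − 3 = 97.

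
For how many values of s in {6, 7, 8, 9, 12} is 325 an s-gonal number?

2

s = 6: P(6, 13) = 325. ✓
s = 7: P(7, 11) = 286 and P(7, 12) = 342; 325 is not s-gonal.
s = 8: P(8, 10) = 280 and P(8, 11) = 341; 325 is not s-gonal.
s = 9: P(9, 10) = 325. ✓
s = 12: P(12, 8) = 288 and P(12, 9) = 369; 325 is not s-gonal.
Hits: s ∈ {6, 9} → 2.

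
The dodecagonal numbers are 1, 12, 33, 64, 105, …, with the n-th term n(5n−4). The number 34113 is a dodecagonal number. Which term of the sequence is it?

Set n(5n−4) = 34113, giving 5n² − 4n − 34113 = 0.
So n = (4 + 826) / 10 = 830/10 = 83.
Check: 83·(5·83 − 4) = 34113. ✓

83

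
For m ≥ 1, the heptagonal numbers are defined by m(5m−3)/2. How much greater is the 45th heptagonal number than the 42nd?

648

45·(5·45 − 3)/2 = 4995 and 42·(5·42 − 3)/2 = 4347.
Difference: 4995 − 4347 = 648.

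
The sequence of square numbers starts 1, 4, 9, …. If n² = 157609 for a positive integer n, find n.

We need n² = 157609, so n = √157609 = 397.
Check: 397² = 157609. ✓

397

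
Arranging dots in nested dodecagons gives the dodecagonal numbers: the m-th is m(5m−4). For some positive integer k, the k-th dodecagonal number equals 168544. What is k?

184

Set n(5n−4) = 168544, giving 5n² − 4n − 168544 = 0.
The discriminant is 16 + 20·168544 = 3370896, and √3370896 = 1836.
So n = (4 + 1836) / 10 = 1840/10 = 184.
Check: 184·(5·184 − 4) = 168544. ✓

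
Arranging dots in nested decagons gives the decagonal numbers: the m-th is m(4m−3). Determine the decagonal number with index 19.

1387

The 19th decagonal number is n(4n−3) with n = 19.
19·(4·19 − 3) = 19·73 = 1387.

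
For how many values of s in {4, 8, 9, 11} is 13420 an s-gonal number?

1

s = 4: P(4, 115) = 13225 and P(4, 116) = 13456; 13420 is not s-gonal.
s = 8: P(8, 67) = 13333 and P(8, 68) = 13736; 13420 is not s-gonal.
s = 9: P(9, 62) = 13299 and P(9, 63) = 13734; 13420 is not s-gonal.
s = 11: P(11, 55) = 13420. ✓
Hits: s ∈ {11} → 1.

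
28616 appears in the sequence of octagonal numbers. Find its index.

98

Set n(3n−2) = 28616, giving 3n² − 2n − 28616 = 0.
The discriminant is 4 + 12·28616 = 343396, and √343396 = 586.
So n = (2 + 586) / 6 = 588/6 = 98.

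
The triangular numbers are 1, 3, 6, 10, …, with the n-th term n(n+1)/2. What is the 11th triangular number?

The 11th triangular number is n(n+1)/2 with n = 11.
11·12/2 = 132/2 = 66.

66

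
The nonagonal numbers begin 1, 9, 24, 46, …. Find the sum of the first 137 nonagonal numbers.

3009205

Σ i(7i−5)/2 = (7Σi² − 5Σi) / 2 over i = 1..137.
Σi = 9453 and Σi² = 866525.
(7·866525 − 5·9453) / 2 = 6018410/2 = 3009205.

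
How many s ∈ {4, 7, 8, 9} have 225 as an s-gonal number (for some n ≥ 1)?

2

s = 4: P(4, 15) = 225. ✓
s = 7: P(7, 9) = 189 and P(7, 10) = 235; 225 is not s-gonal.
s = 8: P(8, 9) = 225. ✓
s = 9: P(9, 8) = 204 and P(9, 9) = 261; 225 is not s-gonal.
Hits: s ∈ {4, 8} → 2.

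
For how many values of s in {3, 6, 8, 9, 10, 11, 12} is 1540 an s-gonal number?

3

s = 3: P(3, 55) = 1540. ✓
s = 6: P(6, 28) = 1540. ✓
s = 8: P(8, 22) = 1408 and P(8, 23) = 1541; 1540 is not s-gonal.
s = 9: P(9, 21) = 1491 and P(9, 22) = 1639; 1540 is not s-gonal.
s = 10: P(10, 20) = 1540. ✓
s = 11: P(11, 18) = 1395 and P(11, 19) = 1558; 1540 is not s-gonal.
s = 12: P(12, 17) = 1377 and P(12, 18) = 1548; 1540 is not s-gonal.
Hits: s ∈ {3, 6, 10} → 3.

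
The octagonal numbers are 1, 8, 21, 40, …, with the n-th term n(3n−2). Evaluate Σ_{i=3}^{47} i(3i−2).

Σ i(3i−2) = 3Σi² − 2Σi over i = 3..47.
Σi = 1128 − 3 = 1125 and Σi² = 35720 − 5 = 35715.
3·35715 − 2·1125 = 104895.

104895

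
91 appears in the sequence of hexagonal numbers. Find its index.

Set n(2n−1) = 91, giving 2n² − n − 91 = 0.
So n = (1 + 27) / 4 = 28/4 = 7.

7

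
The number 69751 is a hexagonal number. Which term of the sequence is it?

187

Set n(2n−1) = 69751, giving 2n² − n − 69751 = 0.
The discriminant is 1 + 8·69751 = 558009, and √558009 = 747.
So n = (1 + 747) / 4 = 748/4 = 187.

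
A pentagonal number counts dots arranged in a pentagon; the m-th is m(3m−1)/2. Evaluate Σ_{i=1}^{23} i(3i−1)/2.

Σ i(3i−1)/2 = (3Σi² − Σi) / 2 over i = 1..23.
Σi = 276 and Σi² = 4324.
(3·4324 − 1·276) / 2 = 12696/2 = 6348.

6348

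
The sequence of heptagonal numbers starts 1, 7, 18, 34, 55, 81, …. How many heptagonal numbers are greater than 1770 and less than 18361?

59

The n-th heptagonal number is n(5n−3)/2.
Smallest index with value > 1770: n = 27 (giving 1782).
Largest index with value < 18361: n = 85 (giving 17935).
Indices 27 through 85: 59 terms.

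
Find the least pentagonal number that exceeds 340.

376

Solve n(3n−1)/2 > 340 for integer n.
The largest n with value ≤ 340 is 15 (since 330 ≤ 340 < 376), so the first above is n = 16, value 376.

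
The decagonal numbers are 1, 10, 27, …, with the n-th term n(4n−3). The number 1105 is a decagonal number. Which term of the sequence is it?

Set n(4n−3) = 1105, giving 4n² − 3n − 1105 = 0.
So n = (3 + 133) / 8 = 136/8 = 17.
Check: 17·(4·17 − 3) = 1105. ✓

17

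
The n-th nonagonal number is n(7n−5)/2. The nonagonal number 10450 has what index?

Set n(7n−5)/2 = 10450, giving 7n² − 5n − 20900 = 0.
The discriminant is 25 + 56·10450 = 585225, and √585225 = 765.
So n = (5 + 765) / 14 = 770/14 = 55.
Check: 55·(7·55 − 5)/2 = 10450. ✓

55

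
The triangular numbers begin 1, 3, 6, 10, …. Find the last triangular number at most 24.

Solve n(n+1)/2 ≤ 24 for integer n.
n = 6 gives 21 ≤ 24, while n = 7 gives 28 > 24; so the answer is 21.

21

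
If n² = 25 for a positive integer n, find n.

5

We need n² = 25, so n = √25 = 5.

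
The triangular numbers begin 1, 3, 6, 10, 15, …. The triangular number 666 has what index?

Set n(n+1)/2 = 666, giving n² + n − 1332 = 0.
The discriminant is 1 + 8·666 = 5329, and √5329 = 73.
So n = (-1 + 73) / 2 = 72/2 = 36.

36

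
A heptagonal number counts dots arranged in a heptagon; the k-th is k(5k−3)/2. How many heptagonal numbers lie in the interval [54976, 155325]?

The n-th heptagonal number is n(5n−3)/2.
Smallest index with value ≥ 54976: n = 149 (giving 55279).
Largest index with value ≤ 155325: n = 249 (giving 154629).
Indices 149 through 249: 101 terms.

101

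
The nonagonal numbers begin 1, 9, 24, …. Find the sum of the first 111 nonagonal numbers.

Σ i(7i−5)/2 = (7Σi² − 5Σi) / 2 over i = 1..111.
Σi = 6216 and Σi² = 462056.
(7·462056 − 5·6216) / 2 = 3203312/2 = 1601656.

1601656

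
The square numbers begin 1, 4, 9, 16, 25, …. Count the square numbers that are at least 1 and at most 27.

5

The n-th square number is n².
Smallest index with value ≥ 1: n = 1 (giving 1).
Largest index with value ≤ 27: n = 5 (giving 25).
Indices 1 through 5: 5 terms.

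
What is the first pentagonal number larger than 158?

176

Solve n(3n−1)/2 > 158 for integer n.
The largest n with value ≤ 158 is 10 (since 145 ≤ 158 < 176), so the first above is n = 11, value 176.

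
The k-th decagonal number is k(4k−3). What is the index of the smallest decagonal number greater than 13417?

Solve n(4n−3) > 13417 for integer n.
The largest n with value ≤ 13417 is 58 (since 13282 ≤ 13417 < 13747), so the first above is n = 59, value 13747.

59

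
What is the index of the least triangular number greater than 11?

5

Solve n(n+1)/2 > 11 for integer n.
The largest n with value ≤ 11 is 4 (since 10 ≤ 11 < 15), so the first above is n = 5, value 15.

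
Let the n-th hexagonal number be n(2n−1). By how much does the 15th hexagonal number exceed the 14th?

57

Consecutive hexagonal numbers differ by 4n − 3: here 4·15 − 3 = 57.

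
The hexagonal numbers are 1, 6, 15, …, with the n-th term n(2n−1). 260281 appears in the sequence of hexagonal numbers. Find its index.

361

Set n(2n−1) = 260281, giving 2n² − n − 260281 = 0.
The discriminant is 1 + 8·260281 = 2082249, and √2082249 = 1443.
So n = (1 + 1443) / 4 = 1444/4 = 361.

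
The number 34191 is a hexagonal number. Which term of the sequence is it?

Set n(2n−1) = 34191, giving 2n² − n − 34191 = 0.
So n = (1 + 523) / 4 = 524/4 = 131.
Check: 131·(2·131 − 1) = 34191. ✓

131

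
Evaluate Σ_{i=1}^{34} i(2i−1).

Σ i(2i−1) = 2Σi² − Σi over i = 1..34.
Σi = 595 and Σi² = 13685.
2·13685 − 1·595 = 26775.

26775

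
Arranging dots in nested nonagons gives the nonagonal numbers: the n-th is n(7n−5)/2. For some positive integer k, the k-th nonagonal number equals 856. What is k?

16

Set n(7n−5)/2 = 856, giving 7n² − 5n − 1712 = 0.
The discriminant is 25 + 56·856 = 47961, and √47961 = 219.
So n = (5 + 219) / 14 = 224/14 = 16.
Check: 16·(7·16 − 5)/2 = 856. ✓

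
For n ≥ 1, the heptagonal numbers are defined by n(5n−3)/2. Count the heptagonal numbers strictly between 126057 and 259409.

98

The n-th heptagonal number is n(5n−3)/2.
Smallest index with value > 126057: n = 225 (giving 126225).
Largest index with value < 259409: n = 322 (giving 258727).
Indices 225 through 322: 98 terms.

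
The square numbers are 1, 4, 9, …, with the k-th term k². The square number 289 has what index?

We need n² = 289, so n = √289 = 17.

17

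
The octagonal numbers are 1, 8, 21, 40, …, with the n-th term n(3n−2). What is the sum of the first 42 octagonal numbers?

74949

Σ i(3i−2) = 3Σi² − 2Σi over i = 1..42.
Σi = 903 and Σi² = 25585.
3·25585 − 2·903 = 74949.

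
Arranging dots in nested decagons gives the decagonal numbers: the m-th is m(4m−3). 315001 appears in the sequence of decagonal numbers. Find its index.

281

Set n(4n−3) = 315001, giving 4n² − 3n − 315001 = 0.
The discriminant is 9 + 16·315001 = 5040025, and √5040025 = 2245.
So n = (3 + 2245) / 8 = 2248/8 = 281.
Check: 281·(4·281 − 3) = 315001. ✓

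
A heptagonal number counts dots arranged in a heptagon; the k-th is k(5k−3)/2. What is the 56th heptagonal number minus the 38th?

4203

56·(5·56 − 3)/2 = 7756 and 38·(5·38 − 3)/2 = 3553.
Difference: 7756 − 3553 = 4203.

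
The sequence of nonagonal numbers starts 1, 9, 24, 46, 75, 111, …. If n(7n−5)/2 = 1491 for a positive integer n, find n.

Set n(7n−5)/2 = 1491, giving 7n² − 5n − 2982 = 0.
So n = (5 + 289) / 14 = 294/14 = 21.

21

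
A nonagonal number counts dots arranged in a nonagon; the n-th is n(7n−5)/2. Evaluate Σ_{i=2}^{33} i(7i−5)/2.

42448

Σ i(7i−5)/2 = (7Σi² − 5Σi) / 2 over i = 2..33.
Σi = 561 − 1 = 560 and Σi² = 12529 − 1 = 12528.
(7·12528 − 5·560) / 2 = 84896/2 = 42448.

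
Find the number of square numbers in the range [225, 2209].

33

The n-th square number is n².
Smallest index with value ≥ 225: n = 15 (giving 225).
Largest index with value ≤ 2209: n = 47 (giving 2209).
Indices 15 through 47: 33 terms.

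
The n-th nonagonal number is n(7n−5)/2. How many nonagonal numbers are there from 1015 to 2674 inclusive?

11

The n-th nonagonal number is n(7n−5)/2.
Smallest index with value ≥ 1015: n = 18 (giving 1089).
Largest index with value ≤ 2674: n = 28 (giving 2674).
Indices 18 through 28: 11 terms.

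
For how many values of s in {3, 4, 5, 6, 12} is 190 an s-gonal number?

2

s = 3: P(3, 19) = 190. ✓
s = 4: P(4, 13) = 169 and P(4, 14) = 196; 190 is not s-gonal.
s = 5: P(5, 11) = 176 and P(5, 12) = 210; 190 is not s-gonal.
s = 6: P(6, 10) = 190. ✓
s = 12: P(12, 6) = 156 and P(12, 7) = 217; 190 is not s-gonal.
Hits: s ∈ {3, 6} → 2.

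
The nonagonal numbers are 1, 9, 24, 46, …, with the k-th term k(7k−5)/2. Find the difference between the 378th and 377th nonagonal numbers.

Consecutive nonagonal numbers differ by 7n − 6: here 7·378 − 6 = 2640.

2640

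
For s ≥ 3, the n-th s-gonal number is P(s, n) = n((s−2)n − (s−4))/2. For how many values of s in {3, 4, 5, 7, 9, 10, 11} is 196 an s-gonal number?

s = 3: P(3, 19) = 190 and P(3, 20) = 210; 196 is not s-gonal.
s = 4: P(4, 14) = 196. ✓
s = 5: P(5, 11) = 176 and P(5, 12) = 210; 196 is not s-gonal.
s = 7: P(7, 9) = 189 and P(7, 10) = 235; 196 is not s-gonal.
s = 9: P(9, 7) = 154 and P(9, 8) = 204; 196 is not s-gonal.
s = 10: P(10, 7) = 175 and P(10, 8) = 232; 196 is not s-gonal.
s = 11: P(11, 7) = 196. ✓
Hits: s ∈ {4, 11} → 2.

2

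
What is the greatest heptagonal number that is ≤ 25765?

Solve n(5n−3)/2 ≤ 25765 for integer n.
n = 101 gives 25351 ≤ 25765, while n = 102 gives 25857 > 25765; so the answer is 25351.

25351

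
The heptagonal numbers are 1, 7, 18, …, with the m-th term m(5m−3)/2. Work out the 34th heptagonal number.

2839

34·(5·34 − 3)/2 = 34·167/2 = 2839.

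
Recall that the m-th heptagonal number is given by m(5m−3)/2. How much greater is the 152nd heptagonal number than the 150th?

1507

152·(5·152 − 3)/2 = 57532 and 150·(5·150 − 3)/2 = 56025.
Difference: 57532 − 56025 = 1507.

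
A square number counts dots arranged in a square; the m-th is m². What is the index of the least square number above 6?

3

Solve n² > 6 for integer n.
The largest n with value ≤ 6 is 2 (since 4 ≤ 6 < 9), so the first above is n = 3, value 9.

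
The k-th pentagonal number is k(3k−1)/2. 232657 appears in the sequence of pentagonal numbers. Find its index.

Set n(3n−1)/2 = 232657, giving 3n² − n − 465314 = 0.
The discriminant is 1 + 24·232657 = 5583769, and √5583769 = 2363.
So n = (1 + 2363) / 6 = 2364/6 = 394.

394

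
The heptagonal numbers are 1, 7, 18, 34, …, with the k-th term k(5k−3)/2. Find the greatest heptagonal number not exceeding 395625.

395413

Solve n(5n−3)/2 ≤ 395625 for integer n.
n = 398 gives 395413 ≤ 395625, while n = 399 gives 397404 > 395625; so the answer is 395413.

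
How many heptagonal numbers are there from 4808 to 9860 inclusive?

19

The n-th heptagonal number is n(5n−3)/2.
Smallest index with value ≥ 4808: n = 45 (giving 4995).
Largest index with value ≤ 9860: n = 63 (giving 9828).
Indices 45 through 63: 19 terms.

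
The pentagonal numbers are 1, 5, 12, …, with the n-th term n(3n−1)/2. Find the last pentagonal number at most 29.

Solve n(3n−1)/2 ≤ 29 for integer n.
n = 4 gives 22 ≤ 29, while n = 5 gives 35 > 29; so the answer is 22.

22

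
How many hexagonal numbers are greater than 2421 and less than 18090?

The n-th hexagonal number is n(2n−1).
Smallest index with value > 2421: n = 36 (giving 2556).
Largest index with value < 18090: n = 95 (giving 17955).
Indices 36 through 95: 60 terms.

60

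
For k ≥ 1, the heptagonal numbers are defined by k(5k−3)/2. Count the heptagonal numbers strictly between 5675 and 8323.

10

The n-th heptagonal number is n(5n−3)/2.
Smallest index with value > 5675: n = 48 (giving 5688).
Largest index with value < 8323: n = 57 (giving 8037).
Indices 48 through 57: 10 terms.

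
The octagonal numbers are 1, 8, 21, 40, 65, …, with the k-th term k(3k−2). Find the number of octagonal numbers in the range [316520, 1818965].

454

The n-th octagonal number is n(3n−2).
Smallest index with value ≥ 316520: n = 326 (giving 318176).
Largest index with value ≤ 1818965: n = 779 (giving 1818965).
Indices 326 through 779: 454 terms.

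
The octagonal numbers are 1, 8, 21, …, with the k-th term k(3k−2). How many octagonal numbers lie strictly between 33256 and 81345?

The n-th octagonal number is n(3n−2).
Smallest index with value > 33256: n = 106 (giving 33496).
Largest index with value < 81345: n = 164 (giving 80360).
Indices 106 through 164: 59 terms.

59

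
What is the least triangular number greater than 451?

465

Solve n(n+1)/2 > 451 for integer n.
The largest n with value ≤ 451 is 29 (since 435 ≤ 451 < 465), so the first above is n = 30, value 465.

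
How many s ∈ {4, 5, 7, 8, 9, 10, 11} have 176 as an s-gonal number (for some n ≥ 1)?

s = 4: P(4, 13) = 169 and P(4, 14) = 196; 176 is not s-gonal.
s = 5: P(5, 11) = 176. ✓
s = 7: P(7, 8) = 148 and P(7, 9) = 189; 176 is not s-gonal.
s = 8: P(8, 8) = 176. ✓
s = 9: P(9, 7) = 154 and P(9, 8) = 204; 176 is not s-gonal.
s = 10: P(10, 7) = 175 and P(10, 8) = 232; 176 is not s-gonal.
s = 11: P(11, 6) = 141 and P(11, 7) = 196; 176 is not s-gonal.
Hits: s ∈ {5, 8} → 2.

2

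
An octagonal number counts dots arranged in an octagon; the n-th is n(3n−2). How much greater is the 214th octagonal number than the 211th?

3819

214·(3·214 − 2) = 136960 and 211·(3·211 − 2) = 133141.
Difference: 136960 − 133141 = 3819.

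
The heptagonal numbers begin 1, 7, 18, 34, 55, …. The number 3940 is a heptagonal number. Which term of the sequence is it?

40

Set n(5n−3)/2 = 3940, giving 5n² − 3n − 7880 = 0.
So n = (3 + 397) / 10 = 400/10 = 40.
Check: 40·(5·40 − 3)/2 = 3940. ✓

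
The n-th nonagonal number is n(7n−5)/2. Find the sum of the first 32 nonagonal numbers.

38720

Σ i(7i−5)/2 = (7Σi² − 5Σi) / 2 over i = 1..32.
Σi = 528 and Σi² = 11440.
(7·11440 − 5·528) / 2 = 77440/2 = 38720.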